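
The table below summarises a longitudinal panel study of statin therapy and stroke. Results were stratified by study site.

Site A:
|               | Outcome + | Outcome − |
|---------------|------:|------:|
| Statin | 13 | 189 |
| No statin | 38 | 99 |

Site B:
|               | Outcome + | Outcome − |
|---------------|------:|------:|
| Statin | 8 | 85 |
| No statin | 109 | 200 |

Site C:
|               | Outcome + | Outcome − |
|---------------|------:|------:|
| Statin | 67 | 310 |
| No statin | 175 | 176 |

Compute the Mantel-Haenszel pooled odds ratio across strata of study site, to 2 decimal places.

OR_MH = Σ(aᵢdᵢ/nᵢ) / Σ(bᵢcᵢ/nᵢ), where nᵢ is the stratum total.
Stratum 1 (Site A): n = 339; a·d/n = 13·99/339 = 3.7965; b·c/n = 189·38/339 = 21.1858
Stratum 2 (Site B): n = 402; a·d/n = 8·200/402 = 3.9801; b·c/n = 85·109/402 = 23.0473
Stratum 3 (Site C): n = 728; a·d/n = 67·176/728 = 16.1978; b·c/n = 310·175/728 = 74.5192
OR_MH = (3.7965 + 3.9801 + 16.1978) / (21.1858 + 23.0473 + 74.5192) = 23.9744 / 118.7523 = 0.20189

0.20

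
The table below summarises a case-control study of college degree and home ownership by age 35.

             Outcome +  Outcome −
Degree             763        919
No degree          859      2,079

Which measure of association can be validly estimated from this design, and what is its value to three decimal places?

Cells: a = 763, b = 919, c = 859, d = 2079.
This is a case-control study: participants were sampled on outcome status, so risks in the source population cannot be estimated directly — relative risk is not valid here. The odds ratio is the appropriate measure.
OR = (a·d)/(b·c) = (763 × 2079) / (919 × 859) = 1586277 / 789421 = 2.00942

2.009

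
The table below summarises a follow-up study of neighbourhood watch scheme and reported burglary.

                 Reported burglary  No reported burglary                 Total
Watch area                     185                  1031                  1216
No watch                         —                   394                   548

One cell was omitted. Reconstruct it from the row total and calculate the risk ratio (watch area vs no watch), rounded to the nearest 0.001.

0.541

The missing cell is in the unexposed row: 548 − 394 = 154.
So a = 185, b = 1031, c = 154, d = 394.
RR = [a/(a+b)] / [c/(c+d)] = (185/1216) / (154/548) = 0.15214/0.28102 = 0.54137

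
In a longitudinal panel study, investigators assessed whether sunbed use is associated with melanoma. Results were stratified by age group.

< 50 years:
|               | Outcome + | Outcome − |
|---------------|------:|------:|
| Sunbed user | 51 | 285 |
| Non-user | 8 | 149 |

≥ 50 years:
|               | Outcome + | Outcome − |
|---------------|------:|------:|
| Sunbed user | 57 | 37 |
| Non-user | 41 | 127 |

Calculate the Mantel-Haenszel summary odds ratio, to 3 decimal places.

OR_MH = Σ(aᵢdᵢ/nᵢ) / Σ(bᵢcᵢ/nᵢ), where nᵢ is the stratum total.
Stratum 1 (< 50 years): n = 493; a·d/n = 51·149/493 = 15.4138; b·c/n = 285·8/493 = 4.6247
Stratum 2 (≥ 50 years): n = 262; a·d/n = 57·127/262 = 27.6298; b·c/n = 37·41/262 = 5.7901
OR_MH = (15.4138 + 27.6298) / (4.6247 + 5.7901) = 43.0436 / 10.4148 = 4.13291

4.133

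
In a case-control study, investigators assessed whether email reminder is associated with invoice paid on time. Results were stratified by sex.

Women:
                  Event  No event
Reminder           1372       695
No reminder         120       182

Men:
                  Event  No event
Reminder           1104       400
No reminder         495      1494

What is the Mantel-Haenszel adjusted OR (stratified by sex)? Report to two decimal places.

OR_MH = Σ(aᵢdᵢ/nᵢ) / Σ(bᵢcᵢ/nᵢ), where nᵢ is the stratum total.
Stratum 1 (Women): n = 2369; a·d/n = 1372·182/2369 = 105.4048; b·c/n = 695·120/2369 = 35.2047
Stratum 2 (Men): n = 3493; a·d/n = 1104·1494/3493 = 472.1947; b·c/n = 400·495/3493 = 56.6848
OR_MH = (105.4048 + 472.1947) / (35.2047 + 56.6848) = 577.5995 / 91.8895 = 6.28580

6.29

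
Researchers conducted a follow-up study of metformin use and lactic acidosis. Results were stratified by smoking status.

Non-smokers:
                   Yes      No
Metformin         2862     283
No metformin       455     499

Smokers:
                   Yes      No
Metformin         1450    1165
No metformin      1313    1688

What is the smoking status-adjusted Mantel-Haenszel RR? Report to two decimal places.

1.50

RR_MH = Σ(aᵢ·n₀ᵢ/nᵢ) / Σ(cᵢ·n₁ᵢ/nᵢ), with n₁ᵢ = aᵢ+bᵢ (exposed), n₀ᵢ = cᵢ+dᵢ (unexposed), nᵢ = n₁ᵢ+n₀ᵢ.
Stratum 1 (Non-smokers): n₁ = 3145, n₀ = 954, n = 4099; a·n₀/n = 2862·954/4099 = 666.1010; c·n₁/n = 455·3145/4099 = 349.1034
Stratum 2 (Smokers): n₁ = 2615, n₀ = 3001, n = 5616; a·n₀/n = 1450·3001/5616 = 774.8308; c·n₁/n = 1313·2615/5616 = 611.3773
RR_MH = (666.1010 + 774.8308) / (349.1034 + 611.3773) = 1440.9318 / 960.4808 = 1.50022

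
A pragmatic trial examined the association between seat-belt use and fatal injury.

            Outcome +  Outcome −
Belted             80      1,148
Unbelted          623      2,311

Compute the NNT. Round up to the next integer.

Risk in treated group = 80/1228 = 0.06515; risk in control = 623/2934 = 0.21234.
Absolute risk reduction = 0.21234 − 0.06515 = 0.14719
NNT = 1 / ARR = 1 / 0.14719 = 6.794 → round up → 7

7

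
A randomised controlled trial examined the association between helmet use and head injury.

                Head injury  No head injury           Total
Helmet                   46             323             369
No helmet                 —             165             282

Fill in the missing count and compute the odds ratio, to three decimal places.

0.201

The missing cell is in the unexposed row: 282 − 165 = 117.
So a = 46, b = 323, c = 117, d = 165.
OR = (a·d)/(b·c) = (46 × 165) / (323 × 117) = 7590 / 37791 = 0.20084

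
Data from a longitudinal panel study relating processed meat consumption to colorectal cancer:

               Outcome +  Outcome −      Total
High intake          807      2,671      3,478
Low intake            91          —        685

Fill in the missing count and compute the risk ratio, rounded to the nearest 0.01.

1.75

The missing cell is in the unexposed row: 685 − 91 = 594.
So a = 807, b = 2671, c = 91, d = 594.
RR = [a/(a+b)] / [c/(c+d)] = (807/3478) / (91/685) = 0.23203/0.13285 = 1.74660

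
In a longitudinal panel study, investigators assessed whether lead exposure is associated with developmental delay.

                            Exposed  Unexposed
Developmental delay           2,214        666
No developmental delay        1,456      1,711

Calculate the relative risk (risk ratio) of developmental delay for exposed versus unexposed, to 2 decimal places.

2.15

Reading the table with exposure as columns: a = 2214 (Exposed, case), b = 1456 (Exposed, non-case), c = 666 (Unexposed, case), d = 1711.
Risk in exposed = 2214/3670 = 0.60327; risk in unexposed = 666/2377 = 0.28019.
RR = 0.60327 / 0.28019 = 2.15311
The risk among the exposed is 2.15 times that among the unexposed.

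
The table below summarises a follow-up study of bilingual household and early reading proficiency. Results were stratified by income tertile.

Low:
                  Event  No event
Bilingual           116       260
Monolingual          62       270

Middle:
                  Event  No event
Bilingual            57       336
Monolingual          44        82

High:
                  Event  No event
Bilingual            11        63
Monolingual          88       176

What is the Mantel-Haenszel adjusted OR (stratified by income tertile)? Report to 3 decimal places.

0.872

OR_MH = Σ(aᵢdᵢ/nᵢ) / Σ(bᵢcᵢ/nᵢ), where nᵢ is the stratum total.
Stratum 1 (Low): n = 708; a·d/n = 116·270/708 = 44.2373; b·c/n = 260·62/708 = 22.7684
Stratum 2 (Middle): n = 519; a·d/n = 57·82/519 = 9.0058; b·c/n = 336·44/519 = 28.4855
Stratum 3 (High): n = 338; a·d/n = 11·176/338 = 5.7278; b·c/n = 63·88/338 = 16.4024
OR_MH = (44.2373 + 9.0058 + 5.7278) / (22.7684 + 28.4855 + 16.4024) = 58.9709 / 67.6563 = 0.87162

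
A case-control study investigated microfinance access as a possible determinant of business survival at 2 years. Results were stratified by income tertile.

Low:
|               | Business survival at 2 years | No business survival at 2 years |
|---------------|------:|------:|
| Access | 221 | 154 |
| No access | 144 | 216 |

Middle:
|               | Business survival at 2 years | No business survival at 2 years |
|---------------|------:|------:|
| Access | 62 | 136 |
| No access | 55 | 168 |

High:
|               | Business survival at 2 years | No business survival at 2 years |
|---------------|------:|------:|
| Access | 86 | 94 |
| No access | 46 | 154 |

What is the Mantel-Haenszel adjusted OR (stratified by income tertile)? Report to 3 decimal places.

2.100

OR_MH = Σ(aᵢdᵢ/nᵢ) / Σ(bᵢcᵢ/nᵢ), where nᵢ is the stratum total.
Stratum 1 (Low): n = 735; a·d/n = 221·216/735 = 64.9469; b·c/n = 154·144/735 = 30.1714
Stratum 2 (Middle): n = 421; a·d/n = 62·168/421 = 24.7411; b·c/n = 136·55/421 = 17.7672
Stratum 3 (High): n = 380; a·d/n = 86·154/380 = 34.8526; b·c/n = 94·46/380 = 11.3789
OR_MH = (64.9469 + 24.7411 + 34.8526) / (30.1714 + 17.7672 + 11.3789) = 124.5407 / 59.3176 = 2.09956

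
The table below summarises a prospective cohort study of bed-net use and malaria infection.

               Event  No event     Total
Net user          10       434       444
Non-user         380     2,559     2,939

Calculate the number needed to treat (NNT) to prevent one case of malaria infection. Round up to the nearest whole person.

10

Risk in treated group = 10/444 = 0.02252; risk in control = 380/2939 = 0.12930.
Absolute risk reduction = 0.12930 − 0.02252 = 0.10677
NNT = 1 / ARR = 1 / 0.10677 = 9.366 → round up → 10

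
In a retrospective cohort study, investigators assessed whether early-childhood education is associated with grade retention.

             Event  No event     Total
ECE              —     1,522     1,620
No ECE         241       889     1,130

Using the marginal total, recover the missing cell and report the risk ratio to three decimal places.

The missing cell is in the exposed row: 1620 − 1522 = 98.
So a = 98, b = 1522, c = 241, d = 889.
RR = [a/(a+b)] / [c/(c+d)] = (98/1620) / (241/1130) = 0.06049/0.21327 = 0.28364

0.284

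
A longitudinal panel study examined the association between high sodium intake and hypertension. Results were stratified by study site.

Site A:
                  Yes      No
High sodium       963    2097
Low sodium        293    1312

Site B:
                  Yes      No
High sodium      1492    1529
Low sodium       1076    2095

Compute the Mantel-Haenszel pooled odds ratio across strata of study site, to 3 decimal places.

OR_MH = Σ(aᵢdᵢ/nᵢ) / Σ(bᵢcᵢ/nᵢ), where nᵢ is the stratum total.
Stratum 1 (Site A): n = 4665; a·d/n = 963·1312/4665 = 270.8373; b·c/n = 2097·293/4665 = 131.7087
Stratum 2 (Site B): n = 6192; a·d/n = 1492·2095/6192 = 504.8030; b·c/n = 1529·1076/6192 = 265.6983
OR_MH = (270.8373 + 504.8030) / (131.7087 + 265.6983) = 775.6403 / 397.4070 = 1.95175

1.952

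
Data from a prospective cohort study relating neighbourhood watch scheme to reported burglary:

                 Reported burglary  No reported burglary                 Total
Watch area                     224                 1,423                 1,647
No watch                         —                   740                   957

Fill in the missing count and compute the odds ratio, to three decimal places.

0.537

The missing cell is in the unexposed row: 957 − 740 = 217.
So a = 224, b = 1423, c = 217, d = 740.
OR = (a·d)/(b·c) = (224 × 740) / (1423 × 217) = 165760 / 308791 = 0.53680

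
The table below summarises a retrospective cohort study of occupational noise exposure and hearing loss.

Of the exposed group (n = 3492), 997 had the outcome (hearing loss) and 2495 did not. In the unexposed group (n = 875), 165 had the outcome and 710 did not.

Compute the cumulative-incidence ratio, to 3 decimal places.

From the description: a = 997, b = 2495, c = 165, d = 710.
Risk in exposed = 997/3492 = 0.28551; risk in unexposed = 165/875 = 0.18857.
RR = 0.28551 / 0.18857 = 1.51407
The risk among the exposed is 1.51 times that among the unexposed.

1.514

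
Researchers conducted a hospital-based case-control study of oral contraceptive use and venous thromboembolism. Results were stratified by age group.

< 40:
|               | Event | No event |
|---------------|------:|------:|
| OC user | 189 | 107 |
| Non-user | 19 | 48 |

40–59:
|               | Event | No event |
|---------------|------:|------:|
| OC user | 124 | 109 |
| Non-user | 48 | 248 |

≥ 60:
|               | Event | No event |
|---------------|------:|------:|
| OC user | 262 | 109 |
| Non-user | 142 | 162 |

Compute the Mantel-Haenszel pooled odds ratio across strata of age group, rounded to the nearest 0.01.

3.80

OR_MH = Σ(aᵢdᵢ/nᵢ) / Σ(bᵢcᵢ/nᵢ), where nᵢ is the stratum total.
Stratum 1 (< 40): n = 363; a·d/n = 189·48/363 = 24.9917; b·c/n = 107·19/363 = 5.6006
Stratum 2 (40–59): n = 529; a·d/n = 124·248/529 = 58.1323; b·c/n = 109·48/529 = 9.8904
Stratum 3 (≥ 60): n = 675; a·d/n = 262·162/675 = 62.8800; b·c/n = 109·142/675 = 22.9304
OR_MH = (24.9917 + 58.1323 + 62.8800) / (5.6006 + 9.8904 + 22.9304) = 146.0041 / 38.4213 = 3.80008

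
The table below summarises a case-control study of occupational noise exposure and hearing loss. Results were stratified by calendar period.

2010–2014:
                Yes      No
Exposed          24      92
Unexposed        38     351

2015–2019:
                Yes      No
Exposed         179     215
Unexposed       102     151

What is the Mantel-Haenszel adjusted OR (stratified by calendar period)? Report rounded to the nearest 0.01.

1.43

OR_MH = Σ(aᵢdᵢ/nᵢ) / Σ(bᵢcᵢ/nᵢ), where nᵢ is the stratum total.
Stratum 1 (2010–2014): n = 505; a·d/n = 24·351/505 = 16.6812; b·c/n = 92·38/505 = 6.9228
Stratum 2 (2015–2019): n = 647; a·d/n = 179·151/647 = 41.7759; b·c/n = 215·102/647 = 33.8949
OR_MH = (16.6812 + 41.7759) / (6.9228 + 33.8949) = 58.4571 / 40.8177 = 1.43215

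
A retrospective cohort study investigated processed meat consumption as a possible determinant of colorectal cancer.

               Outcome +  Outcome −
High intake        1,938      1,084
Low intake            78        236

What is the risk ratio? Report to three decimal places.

Cells: a = 1938, b = 1084, c = 78, d = 236.
Risk in exposed = 1938/3022 = 0.64130; risk in unexposed = 78/314 = 0.24841.
RR = 0.64130 / 0.24841 = 2.58163
The risk among the exposed is 2.58 times that among the unexposed.

2.582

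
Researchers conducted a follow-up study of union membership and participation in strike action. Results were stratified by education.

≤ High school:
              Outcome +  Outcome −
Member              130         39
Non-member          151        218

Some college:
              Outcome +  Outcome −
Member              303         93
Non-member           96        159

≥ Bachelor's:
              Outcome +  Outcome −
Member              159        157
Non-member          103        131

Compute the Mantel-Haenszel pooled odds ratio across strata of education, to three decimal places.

3.044

OR_MH = Σ(aᵢdᵢ/nᵢ) / Σ(bᵢcᵢ/nᵢ), where nᵢ is the stratum total.
Stratum 1 (≤ High school): n = 538; a·d/n = 130·218/538 = 52.6766; b·c/n = 39·151/538 = 10.9461
Stratum 2 (Some college): n = 651; a·d/n = 303·159/651 = 74.0046; b·c/n = 93·96/651 = 13.7143
Stratum 3 (≥ Bachelor's): n = 550; a·d/n = 159·131/550 = 37.8709; b·c/n = 157·103/550 = 29.4018
OR_MH = (52.6766 + 74.0046 + 37.8709) / (10.9461 + 13.7143 + 29.4018) = 164.5521 / 54.0622 = 3.04376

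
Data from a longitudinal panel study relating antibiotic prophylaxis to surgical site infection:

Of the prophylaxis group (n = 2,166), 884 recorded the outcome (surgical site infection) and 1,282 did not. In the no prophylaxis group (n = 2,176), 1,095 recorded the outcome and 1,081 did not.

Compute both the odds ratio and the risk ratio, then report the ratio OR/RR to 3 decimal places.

0.839

From the description: a = 884, b = 1282, c = 1095, d = 1081.
OR = (884·1081)/(1282·1095) = 955604/1403790 = 0.68073
Risk in exposed = 884/2166 = 0.40813; risk in unexposed = 1095/2176 = 0.50322; RR = 0.81103
OR/RR = 0.68073 / 0.81103 = 0.83934
The outcome is not rare, so the OR lies further from 1 than the RR.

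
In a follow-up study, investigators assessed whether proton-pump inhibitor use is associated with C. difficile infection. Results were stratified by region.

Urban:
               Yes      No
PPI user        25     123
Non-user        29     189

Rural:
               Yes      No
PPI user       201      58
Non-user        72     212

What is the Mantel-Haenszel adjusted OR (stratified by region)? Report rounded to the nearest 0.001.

OR_MH = Σ(aᵢdᵢ/nᵢ) / Σ(bᵢcᵢ/nᵢ), where nᵢ is the stratum total.
Stratum 1 (Urban): n = 366; a·d/n = 25·189/366 = 12.9098; b·c/n = 123·29/366 = 9.7459
Stratum 2 (Rural): n = 543; a·d/n = 201·212/543 = 78.4751; b·c/n = 58·72/543 = 7.6906
OR_MH = (12.9098 + 78.4751) / (9.7459 + 7.6906) = 91.3850 / 17.4365 = 5.24101

5.241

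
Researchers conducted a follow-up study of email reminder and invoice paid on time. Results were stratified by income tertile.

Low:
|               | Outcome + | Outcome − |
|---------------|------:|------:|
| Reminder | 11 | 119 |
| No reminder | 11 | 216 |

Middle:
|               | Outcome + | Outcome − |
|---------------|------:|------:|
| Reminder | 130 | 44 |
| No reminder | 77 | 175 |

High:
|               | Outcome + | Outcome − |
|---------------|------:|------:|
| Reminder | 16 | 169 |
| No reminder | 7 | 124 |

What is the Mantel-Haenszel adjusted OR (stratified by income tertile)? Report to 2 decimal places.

OR_MH = Σ(aᵢdᵢ/nᵢ) / Σ(bᵢcᵢ/nᵢ), where nᵢ is the stratum total.
Stratum 1 (Low): n = 357; a·d/n = 11·216/357 = 6.6555; b·c/n = 119·11/357 = 3.6667
Stratum 2 (Middle): n = 426; a·d/n = 130·175/426 = 53.4038; b·c/n = 44·77/426 = 7.9531
Stratum 3 (High): n = 316; a·d/n = 16·124/316 = 6.2785; b·c/n = 169·7/316 = 3.7437
OR_MH = (6.6555 + 53.4038 + 6.2785) / (3.6667 + 7.9531 + 3.7437) = 66.3377 / 15.3634 = 4.31791

4.32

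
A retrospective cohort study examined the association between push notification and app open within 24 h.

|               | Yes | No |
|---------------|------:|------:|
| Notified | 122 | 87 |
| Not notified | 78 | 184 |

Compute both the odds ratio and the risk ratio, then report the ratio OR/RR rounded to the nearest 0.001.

1.687

Cells: a = 122, b = 87, c = 78, d = 184.
OR = (122·184)/(87·78) = 22448/6786 = 3.30799
Risk in exposed = 122/209 = 0.58373; risk in unexposed = 78/262 = 0.29771; RR = 1.96074
OR/RR = 3.30799 / 1.96074 = 1.68711
The outcome is not rare, so the OR lies further from 1 than the RR.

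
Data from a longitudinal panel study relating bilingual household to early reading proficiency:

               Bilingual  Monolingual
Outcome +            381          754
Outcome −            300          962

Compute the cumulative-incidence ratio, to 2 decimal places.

1.27

Reading the table with exposure as columns: a = 381 (Bilingual, case), b = 300 (Bilingual, non-case), c = 754 (Monolingual, case), d = 962.
Risk in exposed = 381/681 = 0.55947; risk in unexposed = 754/1716 = 0.43939.
RR = 0.55947 / 0.43939 = 1.27328
The risk among the exposed is 1.27 times that among the unexposed.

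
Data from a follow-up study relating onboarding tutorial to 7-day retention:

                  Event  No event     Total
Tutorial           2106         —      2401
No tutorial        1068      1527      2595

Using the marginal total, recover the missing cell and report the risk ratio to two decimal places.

2.13

The missing cell is in the exposed row: 2401 − 2106 = 295.
So a = 2106, b = 295, c = 1068, d = 1527.
RR = [a/(a+b)] / [c/(c+d)] = (2106/2401) / (1068/2595) = 0.87713/0.41156 = 2.13124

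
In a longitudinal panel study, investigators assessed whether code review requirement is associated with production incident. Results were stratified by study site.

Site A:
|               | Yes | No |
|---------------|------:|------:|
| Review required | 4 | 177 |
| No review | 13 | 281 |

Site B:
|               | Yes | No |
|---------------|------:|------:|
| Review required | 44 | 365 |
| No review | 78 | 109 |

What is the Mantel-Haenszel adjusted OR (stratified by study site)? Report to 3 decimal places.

0.198

OR_MH = Σ(aᵢdᵢ/nᵢ) / Σ(bᵢcᵢ/nᵢ), where nᵢ is the stratum total.
Stratum 1 (Site A): n = 475; a·d/n = 4·281/475 = 2.3663; b·c/n = 177·13/475 = 4.8442
Stratum 2 (Site B): n = 596; a·d/n = 44·109/596 = 8.0470; b·c/n = 365·78/596 = 47.7685
OR_MH = (2.3663 + 8.0470) / (4.8442 + 47.7685) = 10.4133 / 52.6127 = 0.19792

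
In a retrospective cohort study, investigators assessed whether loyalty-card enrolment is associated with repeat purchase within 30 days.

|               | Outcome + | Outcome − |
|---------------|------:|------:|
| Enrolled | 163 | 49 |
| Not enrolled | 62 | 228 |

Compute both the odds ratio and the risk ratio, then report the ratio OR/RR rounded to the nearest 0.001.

Cells: a = 163, b = 49, c = 62, d = 228.
OR = (163·228)/(49·62) = 37164/3038 = 12.23305
Risk in exposed = 163/212 = 0.76887; risk in unexposed = 62/290 = 0.21379; RR = 3.59632
OR/RR = 12.23305 / 3.59632 = 3.40155
The outcome is not rare, so the OR lies further from 1 than the RR.

3.402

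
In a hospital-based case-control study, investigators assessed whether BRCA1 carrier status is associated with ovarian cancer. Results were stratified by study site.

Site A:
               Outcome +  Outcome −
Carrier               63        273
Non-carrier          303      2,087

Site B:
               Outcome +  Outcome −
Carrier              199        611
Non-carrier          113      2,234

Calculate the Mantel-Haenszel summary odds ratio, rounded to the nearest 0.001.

OR_MH = Σ(aᵢdᵢ/nᵢ) / Σ(bᵢcᵢ/nᵢ), where nᵢ is the stratum total.
Stratum 1 (Site A): n = 2726; a·d/n = 63·2087/2726 = 48.2322; b·c/n = 273·303/2726 = 30.3445
Stratum 2 (Site B): n = 3157; a·d/n = 199·2234/3157 = 140.8191; b·c/n = 611·113/3157 = 21.8698
OR_MH = (48.2322 + 140.8191) / (30.3445 + 21.8698) = 189.0513 / 52.2143 = 3.62068

3.621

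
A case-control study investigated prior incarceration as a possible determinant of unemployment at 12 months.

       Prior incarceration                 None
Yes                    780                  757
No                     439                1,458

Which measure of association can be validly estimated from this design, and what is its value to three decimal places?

Reading the table with exposure as columns: a = 780 (Prior incarceration, case), b = 439 (Prior incarceration, non-case), c = 757 (None, case), d = 1458.
This is a case-control study: participants were sampled on outcome status, so risks in the source population cannot be estimated directly — relative risk is not valid here. The odds ratio is the appropriate measure.
OR = (a·d)/(b·c) = (780 × 1458) / (439 × 757) = 1137240 / 332323 = 3.42209

3.422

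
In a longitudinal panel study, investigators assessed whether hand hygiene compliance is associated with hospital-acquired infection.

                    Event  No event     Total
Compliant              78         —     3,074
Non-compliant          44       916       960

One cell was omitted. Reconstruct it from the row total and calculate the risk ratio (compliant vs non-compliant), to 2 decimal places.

0.55

The missing cell is in the exposed row: 3074 − 78 = 2996.
So a = 78, b = 2996, c = 44, d = 916.
RR = [a/(a+b)] / [c/(c+d)] = (78/3074) / (44/960) = 0.02537/0.04583 = 0.55362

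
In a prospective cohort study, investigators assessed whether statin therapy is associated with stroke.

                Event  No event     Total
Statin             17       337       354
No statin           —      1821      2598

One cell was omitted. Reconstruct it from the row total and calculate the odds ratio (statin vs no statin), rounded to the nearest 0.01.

0.12

The missing cell is in the unexposed row: 2598 − 1821 = 777.
So a = 17, b = 337, c = 777, d = 1821.
OR = (a·d)/(b·c) = (17 × 1821) / (337 × 777) = 30957 / 261849 = 0.11822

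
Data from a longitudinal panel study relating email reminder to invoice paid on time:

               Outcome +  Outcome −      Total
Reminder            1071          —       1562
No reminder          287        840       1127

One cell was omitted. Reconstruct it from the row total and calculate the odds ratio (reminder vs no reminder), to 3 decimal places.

The missing cell is in the exposed row: 1562 − 1071 = 491.
So a = 1071, b = 491, c = 287, d = 840.
OR = (a·d)/(b·c) = (1071 × 840) / (491 × 287) = 899640 / 140917 = 6.38418

6.384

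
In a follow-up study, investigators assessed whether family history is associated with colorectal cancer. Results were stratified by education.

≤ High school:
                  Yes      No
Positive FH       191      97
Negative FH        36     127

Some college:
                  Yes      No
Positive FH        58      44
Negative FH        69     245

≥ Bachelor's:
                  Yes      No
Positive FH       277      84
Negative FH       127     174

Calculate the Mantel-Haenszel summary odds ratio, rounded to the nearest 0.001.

5.160

OR_MH = Σ(aᵢdᵢ/nᵢ) / Σ(bᵢcᵢ/nᵢ), where nᵢ is the stratum total.
Stratum 1 (≤ High school): n = 451; a·d/n = 191·127/451 = 53.7849; b·c/n = 97·36/451 = 7.7428
Stratum 2 (Some college): n = 416; a·d/n = 58·245/416 = 34.1587; b·c/n = 44·69/416 = 7.2981
Stratum 3 (≥ Bachelor's): n = 662; a·d/n = 277·174/662 = 72.8066; b·c/n = 84·127/662 = 16.1148
OR_MH = (53.7849 + 34.1587 + 72.8066) / (7.7428 + 7.2981 + 16.1148) = 160.7502 / 31.1557 = 5.15958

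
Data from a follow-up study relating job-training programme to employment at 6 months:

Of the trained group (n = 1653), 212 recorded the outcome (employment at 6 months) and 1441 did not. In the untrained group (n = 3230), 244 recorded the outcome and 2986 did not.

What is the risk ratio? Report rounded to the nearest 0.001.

From the description: a = 212, b = 1441, c = 244, d = 2986.
Risk in exposed = 212/1653 = 0.12825; risk in unexposed = 244/3230 = 0.07554.
RR = 0.12825 / 0.07554 = 1.69776
The risk among the exposed is 1.70 times that among the unexposed.

1.698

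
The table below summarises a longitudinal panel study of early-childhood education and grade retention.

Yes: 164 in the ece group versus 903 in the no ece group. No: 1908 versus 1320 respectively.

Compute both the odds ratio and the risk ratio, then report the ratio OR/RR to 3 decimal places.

0.645

From the description: a = 164, b = 1908, c = 903, d = 1320.
OR = (164·1320)/(1908·903) = 216480/1722924 = 0.12565
Risk in exposed = 164/2072 = 0.07915; risk in unexposed = 903/2223 = 0.40621; RR = 0.19485
OR/RR = 0.12565 / 0.19485 = 0.64483
The outcome is not rare, so the OR lies further from 1 than the RR.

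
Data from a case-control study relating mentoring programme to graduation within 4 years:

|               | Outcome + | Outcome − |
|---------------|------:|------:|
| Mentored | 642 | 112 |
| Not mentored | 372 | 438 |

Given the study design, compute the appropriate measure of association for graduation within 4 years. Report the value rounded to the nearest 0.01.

Cells: a = 642, b = 112, c = 372, d = 438.
This is a case-control study: participants were sampled on outcome status, so risks in the source population cannot be estimated directly — relative risk is not valid here. The odds ratio is the appropriate measure.
OR = (a·d)/(b·c) = (642 × 438) / (112 × 372) = 281196 / 41664 = 6.74914

6.75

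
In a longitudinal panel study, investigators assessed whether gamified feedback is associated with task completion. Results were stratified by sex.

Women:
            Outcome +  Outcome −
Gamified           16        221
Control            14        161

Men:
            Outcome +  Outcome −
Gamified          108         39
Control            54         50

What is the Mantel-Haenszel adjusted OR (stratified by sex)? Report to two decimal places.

1.75

OR_MH = Σ(aᵢdᵢ/nᵢ) / Σ(bᵢcᵢ/nᵢ), where nᵢ is the stratum total.
Stratum 1 (Women): n = 412; a·d/n = 16·161/412 = 6.2524; b·c/n = 221·14/412 = 7.5097
Stratum 2 (Men): n = 251; a·d/n = 108·50/251 = 21.5139; b·c/n = 39·54/251 = 8.3904
OR_MH = (6.2524 + 21.5139) / (7.5097 + 8.3904) = 27.7664 / 15.9001 = 1.74630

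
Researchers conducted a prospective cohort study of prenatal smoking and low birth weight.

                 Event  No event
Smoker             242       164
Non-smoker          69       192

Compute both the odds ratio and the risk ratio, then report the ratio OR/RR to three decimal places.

Cells: a = 242, b = 164, c = 69, d = 192.
OR = (242·192)/(164·69) = 46464/11316 = 4.10604
Risk in exposed = 242/406 = 0.59606; risk in unexposed = 69/261 = 0.26437; RR = 2.25466
OR/RR = 4.10604 / 2.25466 = 1.82114
The outcome is not rare, so the OR lies further from 1 than the RR.

1.821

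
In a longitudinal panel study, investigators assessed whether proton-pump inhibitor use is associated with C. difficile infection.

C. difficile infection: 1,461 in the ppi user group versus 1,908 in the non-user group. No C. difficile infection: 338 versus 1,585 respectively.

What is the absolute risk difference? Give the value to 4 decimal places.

0.2659

From the description: a = 1461, b = 338, c = 1908, d = 1585.
Risk in exposed = 1461/1799 = 0.812118; risk in unexposed = 1908/3493 = 0.546235.
Risk difference = 0.812118 − 0.546235 = 0.265883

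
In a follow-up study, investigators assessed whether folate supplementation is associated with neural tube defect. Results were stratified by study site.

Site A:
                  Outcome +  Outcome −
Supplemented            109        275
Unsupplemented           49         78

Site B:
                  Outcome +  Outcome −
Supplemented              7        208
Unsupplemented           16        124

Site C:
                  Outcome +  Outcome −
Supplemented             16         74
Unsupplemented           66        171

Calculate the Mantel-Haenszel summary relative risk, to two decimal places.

0.64

RR_MH = Σ(aᵢ·n₀ᵢ/nᵢ) / Σ(cᵢ·n₁ᵢ/nᵢ), with n₁ᵢ = aᵢ+bᵢ (exposed), n₀ᵢ = cᵢ+dᵢ (unexposed), nᵢ = n₁ᵢ+n₀ᵢ.
Stratum 1 (Site A): n₁ = 384, n₀ = 127, n = 511; a·n₀/n = 109·127/511 = 27.0900; c·n₁/n = 49·384/511 = 36.8219
Stratum 2 (Site B): n₁ = 215, n₀ = 140, n = 355; a·n₀/n = 7·140/355 = 2.7606; c·n₁/n = 16·215/355 = 9.6901
Stratum 3 (Site C): n₁ = 90, n₀ = 237, n = 327; a·n₀/n = 16·237/327 = 11.5963; c·n₁/n = 66·90/327 = 18.1651
RR_MH = (27.0900 + 2.7606 + 11.5963) / (36.8219 + 9.6901 + 18.1651) = 41.4469 / 64.6772 = 0.64083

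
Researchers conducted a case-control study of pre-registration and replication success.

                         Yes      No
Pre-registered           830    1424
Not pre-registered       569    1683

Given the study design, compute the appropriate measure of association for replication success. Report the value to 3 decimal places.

Cells: a = 830, b = 1424, c = 569, d = 1683.
This is a case-control study: participants were sampled on outcome status, so risks in the source population cannot be estimated directly — relative risk is not valid here. The odds ratio is the appropriate measure.
OR = (a·d)/(b·c) = (830 × 1683) / (1424 × 569) = 1396890 / 810256 = 1.72401

1.724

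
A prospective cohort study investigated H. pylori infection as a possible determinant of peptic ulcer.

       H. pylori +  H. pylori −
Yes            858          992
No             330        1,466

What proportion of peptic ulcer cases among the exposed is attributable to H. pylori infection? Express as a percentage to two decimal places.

44.12

Reading the table with exposure as columns: a = 858 (H. pylori +, case), b = 330 (H. pylori +, non-case), c = 992 (H. pylori −, case), d = 1466.
Risk in exposed = 858/1188 = 0.72222; risk in unexposed = 992/2458 = 0.40358.
RR = 0.72222/0.40358 = 1.78954
AR% = (RR − 1)/RR × 100 = (1.78954 − 1)/1.78954 × 100 = 44.1197%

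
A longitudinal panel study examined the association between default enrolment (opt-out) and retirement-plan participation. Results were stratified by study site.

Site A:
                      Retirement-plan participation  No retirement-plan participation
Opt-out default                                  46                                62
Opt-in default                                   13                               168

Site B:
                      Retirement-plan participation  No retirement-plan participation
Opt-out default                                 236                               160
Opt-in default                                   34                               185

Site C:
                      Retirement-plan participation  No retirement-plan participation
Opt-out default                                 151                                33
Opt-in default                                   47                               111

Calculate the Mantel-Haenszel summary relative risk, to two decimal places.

3.51

RR_MH = Σ(aᵢ·n₀ᵢ/nᵢ) / Σ(cᵢ·n₁ᵢ/nᵢ), with n₁ᵢ = aᵢ+bᵢ (exposed), n₀ᵢ = cᵢ+dᵢ (unexposed), nᵢ = n₁ᵢ+n₀ᵢ.
Stratum 1 (Site A): n₁ = 108, n₀ = 181, n = 289; a·n₀/n = 46·181/289 = 28.8097; c·n₁/n = 13·108/289 = 4.8581
Stratum 2 (Site B): n₁ = 396, n₀ = 219, n = 615; a·n₀/n = 236·219/615 = 84.0390; c·n₁/n = 34·396/615 = 21.8927
Stratum 3 (Site C): n₁ = 184, n₀ = 158, n = 342; a·n₀/n = 151·158/342 = 69.7602; c·n₁/n = 47·184/342 = 25.2865
RR_MH = (28.8097 + 84.0390 + 69.7602) / (4.8581 + 21.8927 + 25.2865) = 182.6089 / 52.0374 = 3.50919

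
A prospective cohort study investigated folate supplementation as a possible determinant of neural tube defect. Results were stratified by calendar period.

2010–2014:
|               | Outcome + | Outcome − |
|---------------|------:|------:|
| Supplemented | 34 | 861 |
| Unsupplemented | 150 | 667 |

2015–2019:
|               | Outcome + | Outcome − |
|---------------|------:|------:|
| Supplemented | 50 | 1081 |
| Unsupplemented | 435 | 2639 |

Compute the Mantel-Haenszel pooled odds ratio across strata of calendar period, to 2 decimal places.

OR_MH = Σ(aᵢdᵢ/nᵢ) / Σ(bᵢcᵢ/nᵢ), where nᵢ is the stratum total.
Stratum 1 (2010–2014): n = 1712; a·d/n = 34·667/1712 = 13.2465; b·c/n = 861·150/1712 = 75.4381
Stratum 2 (2015–2019): n = 4205; a·d/n = 50·2639/4205 = 31.3793; b·c/n = 1081·435/4205 = 111.8276
OR_MH = (13.2465 + 31.3793) / (75.4381 + 111.8276) = 44.6258 / 187.2657 = 0.23830

0.24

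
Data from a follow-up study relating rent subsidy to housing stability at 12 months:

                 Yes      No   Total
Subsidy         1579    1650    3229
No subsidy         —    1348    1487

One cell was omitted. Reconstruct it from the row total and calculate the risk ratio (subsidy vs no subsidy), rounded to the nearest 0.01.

The missing cell is in the unexposed row: 1487 − 1348 = 139.
So a = 1579, b = 1650, c = 139, d = 1348.
RR = [a/(a+b)] / [c/(c+d)] = (1579/3229) / (139/1487) = 0.48901/0.09348 = 5.23131

5.23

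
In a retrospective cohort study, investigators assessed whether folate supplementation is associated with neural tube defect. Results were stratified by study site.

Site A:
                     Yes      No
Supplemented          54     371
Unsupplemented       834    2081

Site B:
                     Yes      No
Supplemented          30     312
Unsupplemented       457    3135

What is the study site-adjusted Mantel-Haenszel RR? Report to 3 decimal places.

RR_MH = Σ(aᵢ·n₀ᵢ/nᵢ) / Σ(cᵢ·n₁ᵢ/nᵢ), with n₁ᵢ = aᵢ+bᵢ (exposed), n₀ᵢ = cᵢ+dᵢ (unexposed), nᵢ = n₁ᵢ+n₀ᵢ.
Stratum 1 (Site A): n₁ = 425, n₀ = 2915, n = 3340; a·n₀/n = 54·2915/3340 = 47.1287; c·n₁/n = 834·425/3340 = 106.1228
Stratum 2 (Site B): n₁ = 342, n₀ = 3592, n = 3934; a·n₀/n = 30·3592/3934 = 27.3920; c·n₁/n = 457·342/3934 = 39.7290
RR_MH = (47.1287 + 27.3920) / (106.1228 + 39.7290) = 74.5207 / 145.8518 = 0.51093

0.511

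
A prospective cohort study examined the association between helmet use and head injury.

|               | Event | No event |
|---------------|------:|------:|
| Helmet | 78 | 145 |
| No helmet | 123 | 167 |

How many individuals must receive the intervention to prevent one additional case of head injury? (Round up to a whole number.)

14

Risk in treated group = 78/223 = 0.34978; risk in control = 123/290 = 0.42414.
Absolute risk reduction = 0.42414 − 0.34978 = 0.07436
NNT = 1 / ARR = 1 / 0.07436 = 13.448 → round up → 14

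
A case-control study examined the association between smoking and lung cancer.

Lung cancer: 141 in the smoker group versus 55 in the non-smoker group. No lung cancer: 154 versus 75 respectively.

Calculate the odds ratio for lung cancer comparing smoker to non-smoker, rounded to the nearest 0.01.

1.25

From the description: a = 141, b = 154, c = 55, d = 75.
OR = (a·d)/(b·c) = (141 × 75) / (154 × 55) = 10575 / 8470 = 1.24852
The odds of lung cancer are about 1.25 times as high in the smoker group.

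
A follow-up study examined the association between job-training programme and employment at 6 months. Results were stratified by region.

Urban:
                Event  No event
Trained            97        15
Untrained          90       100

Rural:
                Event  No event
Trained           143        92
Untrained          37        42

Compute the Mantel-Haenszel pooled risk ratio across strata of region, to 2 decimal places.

1.59

RR_MH = Σ(aᵢ·n₀ᵢ/nᵢ) / Σ(cᵢ·n₁ᵢ/nᵢ), with n₁ᵢ = aᵢ+bᵢ (exposed), n₀ᵢ = cᵢ+dᵢ (unexposed), nᵢ = n₁ᵢ+n₀ᵢ.
Stratum 1 (Urban): n₁ = 112, n₀ = 190, n = 302; a·n₀/n = 97·190/302 = 61.0265; c·n₁/n = 90·112/302 = 33.3775
Stratum 2 (Rural): n₁ = 235, n₀ = 79, n = 314; a·n₀/n = 143·79/314 = 35.9777; c·n₁/n = 37·235/314 = 27.6911
RR_MH = (61.0265 + 35.9777) / (33.3775 + 27.6911) = 97.0042 / 61.0686 = 1.58845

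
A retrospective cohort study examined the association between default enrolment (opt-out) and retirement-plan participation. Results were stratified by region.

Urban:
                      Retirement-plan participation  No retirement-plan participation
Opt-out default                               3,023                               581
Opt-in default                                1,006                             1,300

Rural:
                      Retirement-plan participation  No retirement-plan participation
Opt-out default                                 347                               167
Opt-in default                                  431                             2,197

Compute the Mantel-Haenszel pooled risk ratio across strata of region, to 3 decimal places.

2.149

RR_MH = Σ(aᵢ·n₀ᵢ/nᵢ) / Σ(cᵢ·n₁ᵢ/nᵢ), with n₁ᵢ = aᵢ+bᵢ (exposed), n₀ᵢ = cᵢ+dᵢ (unexposed), nᵢ = n₁ᵢ+n₀ᵢ.
Stratum 1 (Urban): n₁ = 3604, n₀ = 2306, n = 5910; a·n₀/n = 3023·2306/5910 = 1179.5327; c·n₁/n = 1006·3604/5910 = 613.4728
Stratum 2 (Rural): n₁ = 514, n₀ = 2628, n = 3142; a·n₀/n = 347·2628/3142 = 290.2342; c·n₁/n = 431·514/3142 = 70.5073
RR_MH = (1179.5327 + 290.2342) / (613.4728 + 70.5073) = 1469.7669 / 683.9801 = 2.14884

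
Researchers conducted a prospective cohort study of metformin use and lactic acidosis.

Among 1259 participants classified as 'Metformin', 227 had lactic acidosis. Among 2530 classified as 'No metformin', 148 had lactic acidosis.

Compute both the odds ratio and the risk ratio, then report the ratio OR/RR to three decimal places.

1.149

From the description: a = 227, b = 1032, c = 148, d = 2382.
OR = (227·2382)/(1032·148) = 540714/152736 = 3.54019
Risk in exposed = 227/1259 = 0.18030; risk in unexposed = 148/2530 = 0.05850; RR = 3.08219
OR/RR = 3.54019 / 3.08219 = 1.14860
The outcome is not rare, so the OR lies further from 1 than the RR.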